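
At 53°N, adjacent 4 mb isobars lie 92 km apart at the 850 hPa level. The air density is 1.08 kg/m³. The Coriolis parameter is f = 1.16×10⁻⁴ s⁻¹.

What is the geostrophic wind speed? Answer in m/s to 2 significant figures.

35 m/s

Pressure gradient: |∂P/∂n| = 400 Pa / 92000 m = 4.35×10⁻³ Pa/m
Geostrophic balance (pressure-gradient force = Coriolis force):
V_g = (1/(fρ)) |∂P/∂n| = 4.35×10⁻³ / (1.16×10⁻⁴ × 1.08) = 34.7 m/s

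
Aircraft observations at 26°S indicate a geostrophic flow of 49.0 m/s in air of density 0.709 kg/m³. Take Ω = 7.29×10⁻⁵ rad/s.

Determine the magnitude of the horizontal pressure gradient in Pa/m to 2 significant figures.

2.2×10⁻³ Pa/m

Coriolis parameter at 26°S:
f = 2Ω sin φ = 2 × 7.29×10⁻⁵ × sin 26° = 6.39×10⁻⁵ s⁻¹
Geostrophic balance rearranged: |∂P/∂n| = f ρ V_g
|∂P/∂n| = 6.39×10⁻⁵ × 0.709 × 49.0 = 2.22×10⁻³ Pa/m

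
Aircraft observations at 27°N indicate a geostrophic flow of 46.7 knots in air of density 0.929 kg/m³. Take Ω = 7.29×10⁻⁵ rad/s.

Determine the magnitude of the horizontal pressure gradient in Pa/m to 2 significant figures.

Coriolis parameter at 27°N:
f = 2Ω sin φ = 2 × 7.29×10⁻⁵ × sin 27° = 6.62×10⁻⁵ s⁻¹
Wind speed in SI: 46.7 knots = 24.0 m/s
Geostrophic balance rearranged: |∂P/∂n| = f ρ V_g
|∂P/∂n| = 6.62×10⁻⁵ × 0.929 × 24.0 = 1.48×10⁻³ Pa/m

1.5×10⁻³ Pa/m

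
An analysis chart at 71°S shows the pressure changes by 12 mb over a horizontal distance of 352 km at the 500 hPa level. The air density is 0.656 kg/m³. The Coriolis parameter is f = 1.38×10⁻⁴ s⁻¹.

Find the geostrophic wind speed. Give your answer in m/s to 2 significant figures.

38 m/s

Pressure gradient: |∂P/∂n| = 1200 Pa / 352000 m = 3.41×10⁻³ Pa/m
Geostrophic balance (pressure-gradient force = Coriolis force):
V_g = (1/(fρ)) |∂P/∂n| = 3.41×10⁻³ / (1.38×10⁻⁴ × 0.656) = 37.7 m/s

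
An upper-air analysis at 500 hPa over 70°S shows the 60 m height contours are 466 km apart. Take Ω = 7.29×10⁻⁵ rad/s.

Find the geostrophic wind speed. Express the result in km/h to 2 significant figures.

Coriolis parameter at 70°S:
f = 2Ω sin φ = 2 × 7.29×10⁻⁵ × sin 70° = 1.37×10⁻⁴ s⁻¹
Height gradient: |∂Z/∂n| = 60 m / 466000 m = 1.29×10⁻⁴
On a pressure surface, geostrophic balance gives V_g = (g/f)|∂Z/∂n|:
V_g = 9.81 × 1.29×10⁻⁴ / 1.37×10⁻⁴ = 9.22 m/s
Converting: 9.22 m/s × 3.6 = 33 km/h

33 km/h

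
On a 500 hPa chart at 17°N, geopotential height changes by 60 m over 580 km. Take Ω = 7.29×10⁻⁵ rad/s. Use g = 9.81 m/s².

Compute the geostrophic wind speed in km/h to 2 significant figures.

Coriolis parameter at 17°N:
f = 2Ω sin φ = 2 × 7.29×10⁻⁵ × sin 17° = 4.26×10⁻⁵ s⁻¹
Height gradient: |∂Z/∂n| = 60 m / 580000 m = 1.03×10⁻⁴
On a pressure surface, geostrophic balance gives V_g = (g/f)|∂Z/∂n|:
V_g = 9.81 × 1.03×10⁻⁴ / 4.26×10⁻⁵ = 23.8 m/s
Converting: 23.8 m/s × 3.6 = 86 km/h

86 km/h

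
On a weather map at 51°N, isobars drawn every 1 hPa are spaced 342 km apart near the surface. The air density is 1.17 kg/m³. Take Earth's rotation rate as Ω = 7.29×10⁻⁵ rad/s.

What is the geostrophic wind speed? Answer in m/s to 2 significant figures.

2.2 m/s

Coriolis parameter at 51°N:
f = 2Ω sin φ = 2 × 7.29×10⁻⁵ × sin 51° = 1.13×10⁻⁴ s⁻¹
Pressure gradient: |∂P/∂n| = 100 Pa / 342000 m = 2.92×10⁻⁴ Pa/m
Geostrophic balance (pressure-gradient force = Coriolis force):
V_g = (1/(fρ)) |∂P/∂n| = 2.92×10⁻⁴ / (1.13×10⁻⁴ × 1.17) = 2.21 m/s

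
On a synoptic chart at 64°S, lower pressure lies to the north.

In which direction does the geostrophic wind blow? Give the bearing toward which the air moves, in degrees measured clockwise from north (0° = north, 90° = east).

270°

The pressure-gradient force points toward the north (bearing 000°).
Geostrophic balance: in the Southern Hemisphere the Coriolis force deflects motion to the left, so the geostrophic wind blows 90° to the left of the pressure-gradient force (low pressure on the right).
Rotating 000° by 90° counterclockwise gives 270° — the wind blows toward the west.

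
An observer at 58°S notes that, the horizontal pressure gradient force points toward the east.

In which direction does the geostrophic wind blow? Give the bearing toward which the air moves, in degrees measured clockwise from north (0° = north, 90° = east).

The pressure-gradient force points toward the east (bearing 090°).
Geostrophic balance: in the Southern Hemisphere the Coriolis force deflects motion to the left, so the geostrophic wind blows 90° to the left of the pressure-gradient force (low pressure on the right).
Rotating 090° by 90° counterclockwise gives 000° — the wind blows toward the north.

000°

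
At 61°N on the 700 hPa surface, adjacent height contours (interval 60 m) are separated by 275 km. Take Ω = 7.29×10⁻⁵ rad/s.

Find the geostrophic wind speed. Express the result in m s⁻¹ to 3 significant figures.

16.8 m s⁻¹

Coriolis parameter at 61°N:
f = 2Ω sin φ = 2 × 7.29×10⁻⁵ × sin 61° = 1.28×10⁻⁴ s⁻¹
Height gradient: |∂Z/∂n| = 60 m / 275000 m = 2.18×10⁻⁴
On a pressure surface, geostrophic balance gives V_g = (g/f)|∂Z/∂n|:
V_g = 9.81 × 2.18×10⁻⁴ / 1.28×10⁻⁴ = 16.8 m/s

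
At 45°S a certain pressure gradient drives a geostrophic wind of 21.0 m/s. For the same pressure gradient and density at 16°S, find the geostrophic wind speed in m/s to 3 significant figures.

53.9 m/s

With the same pressure gradient and density, V_g ∝ 1/f ∝ 1/sin φ.
V₂ = V₁ · sin φ₁ / sin φ₂ = 21.0 × sin 45° / sin 16°
V₂ = 21.0 × 0.7071/0.2756 = 53.9 m/s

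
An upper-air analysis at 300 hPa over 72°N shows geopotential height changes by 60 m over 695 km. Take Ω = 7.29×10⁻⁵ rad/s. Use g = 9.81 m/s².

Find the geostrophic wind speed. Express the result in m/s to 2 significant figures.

6.1 m/s

Coriolis parameter at 72°N:
f = 2Ω sin φ = 2 × 7.29×10⁻⁵ × sin 72° = 1.39×10⁻⁴ s⁻¹
Height gradient: |∂Z/∂n| = 60 m / 695000 m = 8.63×10⁻⁵
On a pressure surface, geostrophic balance gives V_g = (g/f)|∂Z/∂n|:
V_g = 9.81 × 8.63×10⁻⁵ / 1.39×10⁻⁴ = 6.11 m/s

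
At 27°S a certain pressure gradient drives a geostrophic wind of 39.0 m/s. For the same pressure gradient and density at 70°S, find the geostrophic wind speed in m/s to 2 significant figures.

19 m/s

With the same pressure gradient and density, V_g ∝ 1/f ∝ 1/sin φ.
V₂ = V₁ · sin φ₁ / sin φ₂ = 39.0 × sin 27° / sin 70°
V₂ = 39.0 × 0.4540/0.9397 = 19 m/s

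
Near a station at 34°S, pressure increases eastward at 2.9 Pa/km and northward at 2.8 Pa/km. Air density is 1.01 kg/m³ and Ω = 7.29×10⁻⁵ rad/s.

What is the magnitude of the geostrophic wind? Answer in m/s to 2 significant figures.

Coriolis parameter at 34°S:
f = 2Ω sin φ = 2 × 7.29×10⁻⁵ × sin 34° = 8.15×10⁻⁵ s⁻¹
In the Southern Hemisphere f is negative: f = −8.15×10⁻⁵ s⁻¹.
Component geostrophic relations (x east, y north):
u_g = −(1/(fρ)) ∂P/∂y,  v_g = (1/(fρ)) ∂P/∂x
u_g = −(2.8×10⁻³)/(−8.15×10⁻⁵ × 1.01) = 34.0 m/s;  v_g = (2.9×10⁻³)/(−8.15×10⁻⁵ × 1.01) = −35.2 m/s
|V_g| = √(u_g² + v_g²) = 49.0 m/s

49 m/s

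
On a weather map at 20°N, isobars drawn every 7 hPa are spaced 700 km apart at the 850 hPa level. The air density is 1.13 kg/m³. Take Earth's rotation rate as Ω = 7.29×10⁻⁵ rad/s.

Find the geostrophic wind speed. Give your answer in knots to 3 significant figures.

Coriolis parameter at 20°N:
f = 2Ω sin φ = 2 × 7.29×10⁻⁵ × sin 20° = 4.99×10⁻⁵ s⁻¹
Pressure gradient: |∂P/∂n| = 700 Pa / 700000 m = 1.00×10⁻³ Pa/m
Geostrophic balance (pressure-gradient force = Coriolis force):
V_g = (1/(fρ)) |∂P/∂n| = 1.00×10⁻³ / (4.99×10⁻⁵ × 1.13) = 17.7 m/s
Converting: 17.7 m/s × 1.944 = 34.5 knots

34.5 knots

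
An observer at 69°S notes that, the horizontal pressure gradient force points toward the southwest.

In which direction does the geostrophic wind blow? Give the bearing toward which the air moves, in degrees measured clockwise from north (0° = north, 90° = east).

135°

The pressure-gradient force points toward the southwest (bearing 225°).
Geostrophic balance: in the Southern Hemisphere the Coriolis force deflects motion to the left, so the geostrophic wind blows 90° to the left of the pressure-gradient force (low pressure on the right).
Rotating 225° by 90° counterclockwise gives 135° — the wind blows toward the southeast.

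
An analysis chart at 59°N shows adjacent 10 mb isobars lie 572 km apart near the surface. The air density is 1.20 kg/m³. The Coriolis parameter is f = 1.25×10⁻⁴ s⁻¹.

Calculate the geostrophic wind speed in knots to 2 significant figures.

23 knots

Pressure gradient: |∂P/∂n| = 1000 Pa / 572000 m = 1.75×10⁻³ Pa/m
Geostrophic balance (pressure-gradient force = Coriolis force):
V_g = (1/(fρ)) |∂P/∂n| = 1.75×10⁻³ / (1.25×10⁻⁴ × 1.20) = 11.7 m/s
Converting: 11.7 m/s × 1.944 = 23 knots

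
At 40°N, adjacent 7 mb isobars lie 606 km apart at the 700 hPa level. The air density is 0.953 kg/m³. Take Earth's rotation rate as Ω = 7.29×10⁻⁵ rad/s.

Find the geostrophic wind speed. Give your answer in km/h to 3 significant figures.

Coriolis parameter at 40°N:
f = 2Ω sin φ = 2 × 7.29×10⁻⁵ × sin 40° = 9.37×10⁻⁵ s⁻¹
Pressure gradient: |∂P/∂n| = 700 Pa / 606000 m = 1.16×10⁻³ Pa/m
Geostrophic balance (pressure-gradient force = Coriolis force):
V_g = (1/(fρ)) |∂P/∂n| = 1.16×10⁻³ / (9.37×10⁻⁵ × 0.953) = 12.9 m/s
Converting: 12.9 m/s × 3.6 = 46.6 km/h

46.6 km/h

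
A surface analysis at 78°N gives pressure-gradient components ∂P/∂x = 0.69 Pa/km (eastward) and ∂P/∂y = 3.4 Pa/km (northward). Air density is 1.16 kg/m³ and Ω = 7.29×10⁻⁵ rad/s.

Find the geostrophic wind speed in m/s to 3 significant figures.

Coriolis parameter at 78°N:
f = 2Ω sin φ = 2 × 7.29×10⁻⁵ × sin 78° = 1.43×10⁻⁴ s⁻¹
Component geostrophic relations (x east, y north):
u_g = −(1/(fρ)) ∂P/∂y,  v_g = (1/(fρ)) ∂P/∂x
u_g = −(3.4×10⁻³)/(1.43×10⁻⁴ × 1.16) = −20.6 m/s;  v_g = (0.69×10⁻³)/(1.43×10⁻⁴ × 1.16) = 4.17 m/s
|V_g| = √(u_g² + v_g²) = 21.0 m/s

21.0 m/s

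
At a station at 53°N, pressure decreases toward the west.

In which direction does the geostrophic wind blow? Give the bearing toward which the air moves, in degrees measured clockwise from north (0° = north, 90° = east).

The pressure-gradient force points toward the west (bearing 270°).
Geostrophic balance: in the Northern Hemisphere the Coriolis force deflects motion to the right, so the geostrophic wind blows 90° to the right of the pressure-gradient force (low pressure on the left).
Rotating 270° by 90° clockwise gives 000° — the wind blows toward the north.

000°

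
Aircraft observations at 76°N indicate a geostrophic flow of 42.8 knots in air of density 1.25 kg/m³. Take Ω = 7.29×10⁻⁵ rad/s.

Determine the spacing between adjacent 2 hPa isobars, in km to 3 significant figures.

Coriolis parameter at 76°N:
f = 2Ω sin φ = 2 × 7.29×10⁻⁵ × sin 76° = 1.41×10⁻⁴ s⁻¹
Wind speed in SI: 42.8 knots = 22.0 m/s
Geostrophic balance rearranged: |∂P/∂n| = f ρ V_g
|∂P/∂n| = 1.41×10⁻⁴ × 1.25 × 22.0 = 3.89×10⁻³ Pa/m
Isobar spacing: Δn = ΔP/|∂P/∂n| = 200 Pa / 3.89×10⁻³ Pa/m = 51366 m ≈ 51.4 km

51.4 km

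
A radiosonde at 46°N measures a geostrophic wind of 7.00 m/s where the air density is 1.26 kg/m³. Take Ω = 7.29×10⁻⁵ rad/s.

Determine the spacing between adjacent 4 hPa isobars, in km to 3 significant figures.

Coriolis parameter at 46°N:
f = 2Ω sin φ = 2 × 7.29×10⁻⁵ × sin 46° = 1.05×10⁻⁴ s⁻¹
Geostrophic balance rearranged: |∂P/∂n| = f ρ V_g
|∂P/∂n| = 1.05×10⁻⁴ × 1.26 × 7.00 = 9.25×10⁻⁴ Pa/m
Isobar spacing: Δn = ΔP/|∂P/∂n| = 400 Pa / 9.25×10⁻⁴ Pa/m = 432414 m ≈ 432 km

432 km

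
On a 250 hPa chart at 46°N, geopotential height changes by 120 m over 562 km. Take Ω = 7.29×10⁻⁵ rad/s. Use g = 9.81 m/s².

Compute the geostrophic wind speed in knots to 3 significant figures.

38.8 knots

Coriolis parameter at 46°N:
f = 2Ω sin φ = 2 × 7.29×10⁻⁵ × sin 46° = 1.05×10⁻⁴ s⁻¹
Height gradient: |∂Z/∂n| = 120 m / 562000 m = 2.14×10⁻⁴
On a pressure surface, geostrophic balance gives V_g = (g/f)|∂Z/∂n|:
V_g = 9.81 × 2.14×10⁻⁴ / 1.05×10⁻⁴ = 20.0 m/s
Converting: 20.0 m/s × 1.944 = 38.8 knots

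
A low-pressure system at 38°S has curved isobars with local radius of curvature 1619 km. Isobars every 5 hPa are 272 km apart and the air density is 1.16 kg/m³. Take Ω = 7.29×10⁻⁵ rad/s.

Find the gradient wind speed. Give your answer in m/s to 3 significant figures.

15.9 m/s

Coriolis parameter at 38°S:
f = 2Ω sin φ = 2 × 7.29×10⁻⁵ × sin 38° = 8.98×10⁻⁵ s⁻¹
Pressure gradient: |∂P/∂n| = 500 Pa / 272000 m = 1.84×10⁻³ Pa/m
Geostrophic speed: V_g = |∂P/∂n|/(fρ) = 1.84×10⁻³/(8.98×10⁻⁵ × 1.16) = 17.7 m/s
Around a low, centrifugal force acts outward with Coriolis, so pressure-gradient force balances both:
(1/ρ)|∂P/∂n| = fV + V²/R  →  V² + fR·V − fR·V_g = 0
With fR = 8.98×10⁻⁵ × 1619×10³ m = 145 m/s:
V = [−fR + √((fR)² + 4 fR V_g)]/2 = [−145 + √(145² + 4×145×17.7)]/2 = 15.9 m/s
Subgeostrophic (V < V_g = 17.7 m/s), as expected around a low.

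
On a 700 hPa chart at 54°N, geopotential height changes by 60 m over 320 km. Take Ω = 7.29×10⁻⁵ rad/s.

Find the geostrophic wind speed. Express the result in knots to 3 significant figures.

30.3 knots

Coriolis parameter at 54°N:
f = 2Ω sin φ = 2 × 7.29×10⁻⁵ × sin 54° = 1.18×10⁻⁴ s⁻¹
Height gradient: |∂Z/∂n| = 60 m / 320000 m = 1.88×10⁻⁴
On a pressure surface, geostrophic balance gives V_g = (g/f)|∂Z/∂n|:
V_g = 9.81 × 1.88×10⁻⁴ / 1.18×10⁻⁴ = 15.6 m/s
Converting: 15.6 m/s × 1.944 = 30.3 knots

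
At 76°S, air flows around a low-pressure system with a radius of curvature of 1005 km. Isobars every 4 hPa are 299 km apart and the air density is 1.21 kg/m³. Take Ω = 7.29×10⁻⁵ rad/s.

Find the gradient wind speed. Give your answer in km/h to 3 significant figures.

Coriolis parameter at 76°S:
f = 2Ω sin φ = 2 × 7.29×10⁻⁵ × sin 76° = 1.41×10⁻⁴ s⁻¹
Pressure gradient: |∂P/∂n| = 400 Pa / 299000 m = 1.34×10⁻³ Pa/m
Geostrophic speed: V_g = |∂P/∂n|/(fρ) = 1.34×10⁻³/(1.41×10⁻⁴ × 1.21) = 7.82 m/s
Around a low, centrifugal force acts outward with Coriolis, so pressure-gradient force balances both:
(1/ρ)|∂P/∂n| = fV + V²/R  →  V² + fR·V − fR·V_g = 0
With fR = 1.41×10⁻⁴ × 1005×10³ m = 142 m/s:
V = [−fR + √((fR)² + 4 fR V_g)]/2 = [−142 + √(142² + 4×142×7.82)]/2 = 7.43 m/s
Subgeostrophic (V < V_g = 7.82 m/s), as expected around a low.
Converting: 7.43 m/s × 3.6 = 26.7 km/h

26.7 km/h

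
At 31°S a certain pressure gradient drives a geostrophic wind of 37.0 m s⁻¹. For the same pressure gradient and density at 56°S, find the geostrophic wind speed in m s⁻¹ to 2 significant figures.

23 m s⁻¹

With the same pressure gradient and density, V_g ∝ 1/f ∝ 1/sin φ.
V₂ = V₁ · sin φ₁ / sin φ₂ = 37.0 × sin 31° / sin 56°
V₂ = 37.0 × 0.5150/0.8290 = 23 m s⁻¹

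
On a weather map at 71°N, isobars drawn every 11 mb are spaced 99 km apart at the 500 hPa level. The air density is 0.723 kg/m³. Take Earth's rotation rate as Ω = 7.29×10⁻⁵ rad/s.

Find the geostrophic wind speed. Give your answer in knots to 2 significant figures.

220 knots

Coriolis parameter at 71°N:
f = 2Ω sin φ = 2 × 7.29×10⁻⁵ × sin 71° = 1.38×10⁻⁴ s⁻¹
Pressure gradient: |∂P/∂n| = 1100 Pa / 99000 m = 1.11×10⁻² Pa/m
Geostrophic balance (pressure-gradient force = Coriolis force):
V_g = (1/(fρ)) |∂P/∂n| = 1.11×10⁻² / (1.38×10⁻⁴ × 0.723) = 111 m/s
Converting: 111 m/s × 1.944 = 220 knots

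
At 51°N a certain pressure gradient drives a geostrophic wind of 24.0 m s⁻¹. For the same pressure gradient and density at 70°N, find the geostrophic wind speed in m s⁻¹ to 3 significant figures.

19.8 m s⁻¹

With the same pressure gradient and density, V_g ∝ 1/f ∝ 1/sin φ.
V₂ = V₁ · sin φ₁ / sin φ₂ = 24.0 × sin 51° / sin 70°
V₂ = 24.0 × 0.7771/0.9397 = 19.8 m s⁻¹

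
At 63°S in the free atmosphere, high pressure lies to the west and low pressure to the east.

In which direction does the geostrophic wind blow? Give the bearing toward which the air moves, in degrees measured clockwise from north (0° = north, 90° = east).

000°

The pressure-gradient force points toward the east (bearing 090°).
Geostrophic balance: in the Southern Hemisphere the Coriolis force deflects motion to the left, so the geostrophic wind blows 90° to the left of the pressure-gradient force (low pressure on the right).
Rotating 090° by 90° counterclockwise gives 000° — the wind blows toward the north.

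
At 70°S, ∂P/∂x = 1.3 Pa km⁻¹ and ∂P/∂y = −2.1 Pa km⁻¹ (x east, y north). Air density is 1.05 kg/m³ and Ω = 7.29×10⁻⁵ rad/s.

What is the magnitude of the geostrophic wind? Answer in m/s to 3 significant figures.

Coriolis parameter at 70°S:
f = 2Ω sin φ = 2 × 7.29×10⁻⁵ × sin 70° = 1.37×10⁻⁴ s⁻¹
In the Southern Hemisphere f is negative: f = −1.37×10⁻⁴ s⁻¹.
Component geostrophic relations (x east, y north):
u_g = −(1/(fρ)) ∂P/∂y,  v_g = (1/(fρ)) ∂P/∂x
u_g = −(−2.1×10⁻³)/(−1.37×10⁻⁴ × 1.05) = −14.6 m/s;  v_g = (1.3×10⁻³)/(−1.37×10⁻⁴ × 1.05) = −9.04 m/s
|V_g| = √(u_g² + v_g²) = 17.2 m/s

17.2 m/s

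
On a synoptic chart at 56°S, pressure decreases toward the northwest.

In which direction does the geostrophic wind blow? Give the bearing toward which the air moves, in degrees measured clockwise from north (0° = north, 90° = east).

The pressure-gradient force points toward the northwest (bearing 315°).
Geostrophic balance: in the Southern Hemisphere the Coriolis force deflects motion to the left, so the geostrophic wind blows 90° to the left of the pressure-gradient force (low pressure on the right).
Rotating 315° by 90° counterclockwise gives 225° — the wind blows toward the southwest.

225°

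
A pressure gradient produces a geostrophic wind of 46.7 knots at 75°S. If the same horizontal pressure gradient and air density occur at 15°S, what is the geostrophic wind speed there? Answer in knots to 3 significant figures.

With the same pressure gradient and density, V_g ∝ 1/f ∝ 1/sin φ.
V₂ = V₁ · sin φ₁ / sin φ₂ = 46.7 × sin 75° / sin 15°
V₂ = 46.7 × 0.9659/0.2588 = 174 knots

174 knots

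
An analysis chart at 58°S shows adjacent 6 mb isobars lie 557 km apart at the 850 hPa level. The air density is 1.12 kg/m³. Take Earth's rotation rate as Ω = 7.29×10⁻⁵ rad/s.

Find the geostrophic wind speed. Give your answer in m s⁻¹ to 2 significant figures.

Coriolis parameter at 58°S:
f = 2Ω sin φ = 2 × 7.29×10⁻⁵ × sin 58° = 1.24×10⁻⁴ s⁻¹
Pressure gradient: |∂P/∂n| = 600 Pa / 557000 m = 1.08×10⁻³ Pa/m
Geostrophic balance (pressure-gradient force = Coriolis force):
V_g = (1/(fρ)) |∂P/∂n| = 1.08×10⁻³ / (1.24×10⁻⁴ × 1.12) = 7.78 m/s

7.8 m s⁻¹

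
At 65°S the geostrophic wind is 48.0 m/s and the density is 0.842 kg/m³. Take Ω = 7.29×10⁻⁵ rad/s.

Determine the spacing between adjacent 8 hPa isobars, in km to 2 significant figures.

Coriolis parameter at 65°S:
f = 2Ω sin φ = 2 × 7.29×10⁻⁵ × sin 65° = 1.32×10⁻⁴ s⁻¹
Geostrophic balance rearranged: |∂P/∂n| = f ρ V_g
|∂P/∂n| = 1.32×10⁻⁴ × 0.842 × 48.0 = 5.34×10⁻³ Pa/m
Isobar spacing: Δn = ΔP/|∂P/∂n| = 800 Pa / 5.34×10⁻³ Pa/m = 149797 m ≈ 150 km

150 km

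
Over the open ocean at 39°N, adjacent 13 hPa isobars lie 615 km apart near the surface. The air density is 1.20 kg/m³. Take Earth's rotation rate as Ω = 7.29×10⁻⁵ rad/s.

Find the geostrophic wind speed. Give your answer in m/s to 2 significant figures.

Coriolis parameter at 39°N:
f = 2Ω sin φ = 2 × 7.29×10⁻⁵ × sin 39° = 9.18×10⁻⁵ s⁻¹
Pressure gradient: |∂P/∂n| = 1300 Pa / 615000 m = 2.11×10⁻³ Pa/m
Geostrophic balance (pressure-gradient force = Coriolis force):
V_g = (1/(fρ)) |∂P/∂n| = 2.11×10⁻³ / (9.18×10⁻⁵ × 1.20) = 19.2 m/s

19 m/s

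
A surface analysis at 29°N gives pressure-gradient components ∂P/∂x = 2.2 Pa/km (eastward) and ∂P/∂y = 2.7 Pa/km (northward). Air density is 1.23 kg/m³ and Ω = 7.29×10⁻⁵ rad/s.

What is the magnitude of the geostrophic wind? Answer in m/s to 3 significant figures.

40.1 m/s

Coriolis parameter at 29°N:
f = 2Ω sin φ = 2 × 7.29×10⁻⁵ × sin 29° = 7.07×10⁻⁵ s⁻¹
Component geostrophic relations (x east, y north):
u_g = −(1/(fρ)) ∂P/∂y,  v_g = (1/(fρ)) ∂P/∂x
u_g = −(2.7×10⁻³)/(7.07×10⁻⁵ × 1.23) = −31.1 m/s;  v_g = (2.2×10⁻³)/(7.07×10⁻⁵ × 1.23) = 25.3 m/s
|V_g| = √(u_g² + v_g²) = 40.1 m/s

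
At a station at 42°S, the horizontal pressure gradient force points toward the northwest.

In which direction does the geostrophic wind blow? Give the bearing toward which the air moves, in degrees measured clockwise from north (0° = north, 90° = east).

225°

The pressure-gradient force points toward the northwest (bearing 315°).
Geostrophic balance: in the Southern Hemisphere the Coriolis force deflects motion to the left, so the geostrophic wind blows 90° to the left of the pressure-gradient force (low pressure on the right).
Rotating 315° by 90° counterclockwise gives 225° — the wind blows toward the southwest.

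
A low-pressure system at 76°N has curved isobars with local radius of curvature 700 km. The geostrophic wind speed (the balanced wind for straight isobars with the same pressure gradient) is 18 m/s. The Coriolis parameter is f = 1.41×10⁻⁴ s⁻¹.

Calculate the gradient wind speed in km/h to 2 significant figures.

Around a low, centrifugal force acts outward with Coriolis, so pressure-gradient force balances both:
(1/ρ)|∂P/∂n| = fV + V²/R  →  V² + fR·V − fR·V_g = 0
With fR = 1.41×10⁻⁴ × 700×10³ m = 98.7 m/s:
V = [−fR + √((fR)² + 4 fR V_g)]/2 = [−98.7 + √(98.7² + 4×98.7×18)]/2 = 15.6 m/s
Subgeostrophic (V < V_g = 18 m/s), as expected around a low.
Converting: 15.6 m/s × 3.6 = 56 km/h

56 km/h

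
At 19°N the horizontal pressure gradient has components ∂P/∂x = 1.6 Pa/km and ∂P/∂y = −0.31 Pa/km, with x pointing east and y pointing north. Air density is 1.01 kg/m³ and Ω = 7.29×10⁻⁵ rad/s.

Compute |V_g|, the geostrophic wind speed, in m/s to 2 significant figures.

34 m/s

Coriolis parameter at 19°N:
f = 2Ω sin φ = 2 × 7.29×10⁻⁵ × sin 19° = 4.75×10⁻⁵ s⁻¹
Component geostrophic relations (x east, y north):
u_g = −(1/(fρ)) ∂P/∂y,  v_g = (1/(fρ)) ∂P/∂x
u_g = −(−0.31×10⁻³)/(4.75×10⁻⁵ × 1.01) = 6.47 m/s;  v_g = (1.6×10⁻³)/(4.75×10⁻⁵ × 1.01) = 33.4 m/s
|V_g| = √(u_g² + v_g²) = 34.0 m/s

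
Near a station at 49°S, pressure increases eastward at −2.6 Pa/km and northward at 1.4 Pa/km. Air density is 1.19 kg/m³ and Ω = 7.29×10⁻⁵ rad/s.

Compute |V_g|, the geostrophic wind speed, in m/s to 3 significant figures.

Coriolis parameter at 49°S:
f = 2Ω sin φ = 2 × 7.29×10⁻⁵ × sin 49° = 1.10×10⁻⁴ s⁻¹
In the Southern Hemisphere f is negative: f = −1.10×10⁻⁴ s⁻¹.
Component geostrophic relations (x east, y north):
u_g = −(1/(fρ)) ∂P/∂y,  v_g = (1/(fρ)) ∂P/∂x
u_g = −(1.4×10⁻³)/(−1.10×10⁻⁴ × 1.19) = 10.7 m/s;  v_g = (−2.6×10⁻³)/(−1.10×10⁻⁴ × 1.19) = 19.9 m/s
|V_g| = √(u_g² + v_g²) = 22.6 m/s

22.6 m/s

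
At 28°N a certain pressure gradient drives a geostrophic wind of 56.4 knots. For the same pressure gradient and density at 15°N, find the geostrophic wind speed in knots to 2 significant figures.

With the same pressure gradient and density, V_g ∝ 1/f ∝ 1/sin φ.
V₂ = V₁ · sin φ₁ / sin φ₂ = 56.4 × sin 28° / sin 15°
V₂ = 56.4 × 0.4695/0.2588 = 100 knots

100 knots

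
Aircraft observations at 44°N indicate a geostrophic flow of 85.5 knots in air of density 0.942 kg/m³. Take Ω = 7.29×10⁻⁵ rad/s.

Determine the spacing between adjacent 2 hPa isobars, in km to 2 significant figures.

Coriolis parameter at 44°N:
f = 2Ω sin φ = 2 × 7.29×10⁻⁵ × sin 44° = 1.01×10⁻⁴ s⁻¹
Wind speed in SI: 85.5 knots = 44.0 m/s
Geostrophic balance rearranged: |∂P/∂n| = f ρ V_g
|∂P/∂n| = 1.01×10⁻⁴ × 0.942 × 44.0 = 4.20×10⁻³ Pa/m
Isobar spacing: Δn = ΔP/|∂P/∂n| = 200 Pa / 4.20×10⁻³ Pa/m = 47659 m ≈ 48 km

48 km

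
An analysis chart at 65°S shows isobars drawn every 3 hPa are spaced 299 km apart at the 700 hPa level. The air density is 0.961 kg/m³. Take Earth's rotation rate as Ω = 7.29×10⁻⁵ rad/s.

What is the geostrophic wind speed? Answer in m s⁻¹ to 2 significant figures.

7.9 m s⁻¹

Coriolis parameter at 65°S:
f = 2Ω sin φ = 2 × 7.29×10⁻⁵ × sin 65° = 1.32×10⁻⁴ s⁻¹
Pressure gradient: |∂P/∂n| = 300 Pa / 299000 m = 1.00×10⁻³ Pa/m
Geostrophic balance (pressure-gradient force = Coriolis force):
V_g = (1/(fρ)) |∂P/∂n| = 1.00×10⁻³ / (1.32×10⁻⁴ × 0.961) = 7.90 m/s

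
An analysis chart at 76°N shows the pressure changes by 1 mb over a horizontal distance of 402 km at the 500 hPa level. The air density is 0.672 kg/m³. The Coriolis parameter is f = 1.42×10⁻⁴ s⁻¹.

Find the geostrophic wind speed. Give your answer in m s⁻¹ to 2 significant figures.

2.6 m s⁻¹

Pressure gradient: |∂P/∂n| = 100 Pa / 402000 m = 2.49×10⁻⁴ Pa/m
Geostrophic balance (pressure-gradient force = Coriolis force):
V_g = (1/(fρ)) |∂P/∂n| = 2.49×10⁻⁴ / (1.42×10⁻⁴ × 0.672) = 2.61 m/s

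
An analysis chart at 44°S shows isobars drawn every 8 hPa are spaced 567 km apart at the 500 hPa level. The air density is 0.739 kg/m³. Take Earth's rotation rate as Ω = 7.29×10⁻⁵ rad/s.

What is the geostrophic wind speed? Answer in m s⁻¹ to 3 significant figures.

Coriolis parameter at 44°S:
f = 2Ω sin φ = 2 × 7.29×10⁻⁵ × sin 44° = 1.01×10⁻⁴ s⁻¹
Pressure gradient: |∂P/∂n| = 800 Pa / 567000 m = 1.41×10⁻³ Pa/m
Geostrophic balance (pressure-gradient force = Coriolis force):
V_g = (1/(fρ)) |∂P/∂n| = 1.41×10⁻³ / (1.01×10⁻⁴ × 0.739) = 18.9 m/s

18.9 m s⁻¹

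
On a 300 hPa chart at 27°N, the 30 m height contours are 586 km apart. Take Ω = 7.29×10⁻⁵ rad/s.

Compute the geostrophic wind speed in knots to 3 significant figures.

14.7 knots

Coriolis parameter at 27°N:
f = 2Ω sin φ = 2 × 7.29×10⁻⁵ × sin 27° = 6.62×10⁻⁵ s⁻¹
Height gradient: |∂Z/∂n| = 30 m / 586000 m = 5.12×10⁻⁵
On a pressure surface, geostrophic balance gives V_g = (g/f)|∂Z/∂n|:
V_g = 9.81 × 5.12×10⁻⁵ / 6.62×10⁻⁵ = 7.59 m/s
Converting: 7.59 m/s × 1.944 = 14.7 knots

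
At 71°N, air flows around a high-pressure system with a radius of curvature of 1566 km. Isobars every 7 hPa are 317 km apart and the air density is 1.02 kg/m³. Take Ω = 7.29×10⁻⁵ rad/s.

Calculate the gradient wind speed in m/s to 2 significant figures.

Coriolis parameter at 71°N:
f = 2Ω sin φ = 2 × 7.29×10⁻⁵ × sin 71° = 1.38×10⁻⁴ s⁻¹
Pressure gradient: |∂P/∂n| = 700 Pa / 317000 m = 2.21×10⁻³ Pa/m
Geostrophic speed: V_g = |∂P/∂n|/(fρ) = 2.21×10⁻³/(1.38×10⁻⁴ × 1.02) = 15.7 m/s
Around a high, pressure-gradient force acts outward with centrifugal, so Coriolis balances both:
fV = (1/ρ)|∂P/∂n| + V²/R  →  V² − fR·V + fR·V_g = 0
With fR = 1.38×10⁻⁴ × 1566×10³ m = 216 m/s:
V = [fR − √((fR)² − 4 fR V_g)]/2 = [216 − √(216² − 4×216×15.7)]/2 = 17.1 m/s
Supergeostrophic (V > V_g = 15.7 m/s), as expected around a high.

17 m/s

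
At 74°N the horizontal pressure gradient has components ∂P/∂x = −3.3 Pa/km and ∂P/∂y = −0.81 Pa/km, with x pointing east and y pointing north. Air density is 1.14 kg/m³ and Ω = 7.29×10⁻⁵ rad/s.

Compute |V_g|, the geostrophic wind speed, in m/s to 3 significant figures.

Coriolis parameter at 74°N:
f = 2Ω sin φ = 2 × 7.29×10⁻⁵ × sin 74° = 1.40×10⁻⁴ s⁻¹
Component geostrophic relations (x east, y north):
u_g = −(1/(fρ)) ∂P/∂y,  v_g = (1/(fρ)) ∂P/∂x
u_g = −(−0.81×10⁻³)/(1.40×10⁻⁴ × 1.14) = 5.07 m/s;  v_g = (−3.3×10⁻³)/(1.40×10⁻⁴ × 1.14) = −20.7 m/s
|V_g| = √(u_g² + v_g²) = 21.3 m/s

21.3 m/s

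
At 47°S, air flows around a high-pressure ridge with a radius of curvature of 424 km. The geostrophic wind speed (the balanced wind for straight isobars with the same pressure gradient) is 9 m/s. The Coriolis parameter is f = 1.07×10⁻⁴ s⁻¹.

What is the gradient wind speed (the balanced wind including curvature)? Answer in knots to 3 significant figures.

24.1 knots

Around a high, pressure-gradient force acts outward with centrifugal, so Coriolis balances both:
fV = (1/ρ)|∂P/∂n| + V²/R  →  V² − fR·V + fR·V_g = 0
With fR = 1.07×10⁻⁴ × 424×10³ m = 45.4 m/s:
V = [fR − √((fR)² − 4 fR V_g)]/2 = [45.4 − √(45.4² − 4×45.4×9)]/2 = 12.4 m/s
Supergeostrophic (V > V_g = 9 m/s), as expected around a high.
Converting: 12.4 m/s × 1.944 = 24.1 knots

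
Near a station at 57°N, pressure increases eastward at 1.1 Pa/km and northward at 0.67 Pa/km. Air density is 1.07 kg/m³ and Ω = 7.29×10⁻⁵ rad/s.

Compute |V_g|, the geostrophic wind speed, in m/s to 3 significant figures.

Coriolis parameter at 57°N:
f = 2Ω sin φ = 2 × 7.29×10⁻⁵ × sin 57° = 1.22×10⁻⁴ s⁻¹
Component geostrophic relations (x east, y north):
u_g = −(1/(fρ)) ∂P/∂y,  v_g = (1/(fρ)) ∂P/∂x
u_g = −(0.67×10⁻³)/(1.22×10⁻⁴ × 1.07) = −5.12 m/s;  v_g = (1.1×10⁻³)/(1.22×10⁻⁴ × 1.07) = 8.41 m/s
|V_g| = √(u_g² + v_g²) = 9.84 m/s

9.84 m/s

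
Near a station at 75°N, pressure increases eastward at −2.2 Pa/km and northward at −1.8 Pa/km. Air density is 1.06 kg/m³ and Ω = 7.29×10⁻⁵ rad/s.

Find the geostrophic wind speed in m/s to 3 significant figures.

19.0 m/s

Coriolis parameter at 75°N:
f = 2Ω sin φ = 2 × 7.29×10⁻⁵ × sin 75° = 1.41×10⁻⁴ s⁻¹
Component geostrophic relations (x east, y north):
u_g = −(1/(fρ)) ∂P/∂y,  v_g = (1/(fρ)) ∂P/∂x
u_g = −(−1.8×10⁻³)/(1.41×10⁻⁴ × 1.06) = 12.1 m/s;  v_g = (−2.2×10⁻³)/(1.41×10⁻⁴ × 1.06) = −14.7 m/s
|V_g| = √(u_g² + v_g²) = 19.0 m/s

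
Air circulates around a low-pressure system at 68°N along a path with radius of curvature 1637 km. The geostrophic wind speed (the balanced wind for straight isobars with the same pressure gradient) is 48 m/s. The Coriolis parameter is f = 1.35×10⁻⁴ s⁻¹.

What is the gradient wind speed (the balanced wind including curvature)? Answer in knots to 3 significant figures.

78.8 knots

Around a low, centrifugal force acts outward with Coriolis, so pressure-gradient force balances both:
(1/ρ)|∂P/∂n| = fV + V²/R  →  V² + fR·V − fR·V_g = 0
With fR = 1.35×10⁻⁴ × 1637×10³ m = 221 m/s:
V = [−fR + √((fR)² + 4 fR V_g)]/2 = [−221 + √(221² + 4×221×48)]/2 = 40.6 m/s
Subgeostrophic (V < V_g = 48 m/s), as expected around a low.
Converting: 40.6 m/s × 1.944 = 78.8 knots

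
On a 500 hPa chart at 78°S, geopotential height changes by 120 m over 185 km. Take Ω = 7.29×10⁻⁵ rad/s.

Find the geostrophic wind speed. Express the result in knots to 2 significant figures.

Coriolis parameter at 78°S:
f = 2Ω sin φ = 2 × 7.29×10⁻⁵ × sin 78° = 1.43×10⁻⁴ s⁻¹
Height gradient: |∂Z/∂n| = 120 m / 185000 m = 6.49×10⁻⁴
On a pressure surface, geostrophic balance gives V_g = (g/f)|∂Z/∂n|:
V_g = 9.81 × 6.49×10⁻⁴ / 1.43×10⁻⁴ = 44.6 m/s
Converting: 44.6 m/s × 1.944 = 87 knots

87 knots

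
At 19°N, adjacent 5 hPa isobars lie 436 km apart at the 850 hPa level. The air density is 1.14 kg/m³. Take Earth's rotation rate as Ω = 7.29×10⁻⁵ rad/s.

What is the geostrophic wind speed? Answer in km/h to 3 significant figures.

76.3 km/h

Coriolis parameter at 19°N:
f = 2Ω sin φ = 2 × 7.29×10⁻⁵ × sin 19° = 4.75×10⁻⁵ s⁻¹
Pressure gradient: |∂P/∂n| = 500 Pa / 436000 m = 1.15×10⁻³ Pa/m
Geostrophic balance (pressure-gradient force = Coriolis force):
V_g = (1/(fρ)) |∂P/∂n| = 1.15×10⁻³ / (4.75×10⁻⁵ × 1.14) = 21.2 m/s
Converting: 21.2 m/s × 3.6 = 76.3 km/h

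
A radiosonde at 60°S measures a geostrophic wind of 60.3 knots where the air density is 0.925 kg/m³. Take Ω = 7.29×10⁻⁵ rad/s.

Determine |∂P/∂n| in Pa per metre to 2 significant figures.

3.6×10⁻³ Pa/m

Coriolis parameter at 60°S:
f = 2Ω sin φ = 2 × 7.29×10⁻⁵ × sin 60° = 1.26×10⁻⁴ s⁻¹
Wind speed in SI: 60.3 knots = 31.0 m/s
Geostrophic balance rearranged: |∂P/∂n| = f ρ V_g
|∂P/∂n| = 1.26×10⁻⁴ × 0.925 × 31.0 = 3.62×10⁻³ Pa/m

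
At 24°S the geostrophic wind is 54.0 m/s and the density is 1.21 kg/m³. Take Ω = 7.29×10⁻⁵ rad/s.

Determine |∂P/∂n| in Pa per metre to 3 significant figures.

3.87×10⁻³ Pa/m

Coriolis parameter at 24°S:
f = 2Ω sin φ = 2 × 7.29×10⁻⁵ × sin 24° = 5.93×10⁻⁵ s⁻¹
Geostrophic balance rearranged: |∂P/∂n| = f ρ V_g
|∂P/∂n| = 5.93×10⁻⁵ × 1.21 × 54.0 = 3.87×10⁻³ Pa/m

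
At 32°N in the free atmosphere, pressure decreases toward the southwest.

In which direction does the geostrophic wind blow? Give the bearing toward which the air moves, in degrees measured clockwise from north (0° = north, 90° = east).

The pressure-gradient force points toward the southwest (bearing 225°).
Geostrophic balance: in the Northern Hemisphere the Coriolis force deflects motion to the right, so the geostrophic wind blows 90° to the right of the pressure-gradient force (low pressure on the left).
Rotating 225° by 90° clockwise gives 315° — the wind blows toward the northwest.

315°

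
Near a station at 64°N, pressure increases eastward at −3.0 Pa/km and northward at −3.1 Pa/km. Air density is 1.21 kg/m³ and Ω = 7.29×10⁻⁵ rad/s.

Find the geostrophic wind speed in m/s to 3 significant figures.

27.2 m/s

Coriolis parameter at 64°N:
f = 2Ω sin φ = 2 × 7.29×10⁻⁵ × sin 64° = 1.31×10⁻⁴ s⁻¹
Component geostrophic relations (x east, y north):
u_g = −(1/(fρ)) ∂P/∂y,  v_g = (1/(fρ)) ∂P/∂x
u_g = −(−3.1×10⁻³)/(1.31×10⁻⁴ × 1.21) = 19.6 m/s;  v_g = (−3.0×10⁻³)/(1.31×10⁻⁴ × 1.21) = −18.9 m/s
|V_g| = √(u_g² + v_g²) = 27.2 m/s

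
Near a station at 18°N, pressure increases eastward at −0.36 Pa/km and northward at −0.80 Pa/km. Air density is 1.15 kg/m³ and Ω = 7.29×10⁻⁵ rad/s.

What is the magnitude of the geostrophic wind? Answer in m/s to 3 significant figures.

16.9 m/s

Coriolis parameter at 18°N:
f = 2Ω sin φ = 2 × 7.29×10⁻⁵ × sin 18° = 4.51×10⁻⁵ s⁻¹
Component geostrophic relations (x east, y north):
u_g = −(1/(fρ)) ∂P/∂y,  v_g = (1/(fρ)) ∂P/∂x
u_g = −(−0.80×10⁻³)/(4.51×10⁻⁵ × 1.15) = 15.4 m/s;  v_g = (−0.36×10⁻³)/(4.51×10⁻⁵ × 1.15) = −6.95 m/s
|V_g| = √(u_g² + v_g²) = 16.9 m/s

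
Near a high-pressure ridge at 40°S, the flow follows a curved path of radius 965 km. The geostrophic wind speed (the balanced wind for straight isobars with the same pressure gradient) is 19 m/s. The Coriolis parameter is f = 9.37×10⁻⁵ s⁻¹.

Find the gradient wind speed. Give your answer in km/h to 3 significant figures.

97.8 km/h

Around a high, pressure-gradient force acts outward with centrifugal, so Coriolis balances both:
fV = (1/ρ)|∂P/∂n| + V²/R  →  V² − fR·V + fR·V_g = 0
With fR = 9.37×10⁻⁵ × 965×10³ m = 90.4 m/s:
V = [fR − √((fR)² − 4 fR V_g)]/2 = [90.4 − √(90.4² − 4×90.4×19)]/2 = 27.2 m/s
Supergeostrophic (V > V_g = 19 m/s), as expected around a high.
Converting: 27.2 m/s × 3.6 = 97.8 km/h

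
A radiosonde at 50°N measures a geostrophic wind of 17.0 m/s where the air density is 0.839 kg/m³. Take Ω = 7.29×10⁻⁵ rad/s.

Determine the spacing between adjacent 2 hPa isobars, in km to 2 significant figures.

130 km

Coriolis parameter at 50°N:
f = 2Ω sin φ = 2 × 7.29×10⁻⁵ × sin 50° = 1.12×10⁻⁴ s⁻¹
Geostrophic balance rearranged: |∂P/∂n| = f ρ V_g
|∂P/∂n| = 1.12×10⁻⁴ × 0.839 × 17.0 = 1.59×10⁻³ Pa/m
Isobar spacing: Δn = ΔP/|∂P/∂n| = 200 Pa / 1.59×10⁻³ Pa/m = 125547 m ≈ 130 km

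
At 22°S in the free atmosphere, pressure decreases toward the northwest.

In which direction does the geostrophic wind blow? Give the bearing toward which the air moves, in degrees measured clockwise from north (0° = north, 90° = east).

225°

The pressure-gradient force points toward the northwest (bearing 315°).
Geostrophic balance: in the Southern Hemisphere the Coriolis force deflects motion to the left, so the geostrophic wind blows 90° to the left of the pressure-gradient force (low pressure on the right).
Rotating 315° by 90° counterclockwise gives 225° — the wind blows toward the southwest.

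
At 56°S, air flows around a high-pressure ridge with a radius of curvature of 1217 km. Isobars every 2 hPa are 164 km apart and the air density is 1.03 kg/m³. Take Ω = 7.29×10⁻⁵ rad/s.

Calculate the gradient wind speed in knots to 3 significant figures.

Coriolis parameter at 56°S:
f = 2Ω sin φ = 2 × 7.29×10⁻⁵ × sin 56° = 1.21×10⁻⁴ s⁻¹
Pressure gradient: |∂P/∂n| = 200 Pa / 164000 m = 1.22×10⁻³ Pa/m
Geostrophic speed: V_g = |∂P/∂n|/(fρ) = 1.22×10⁻³/(1.21×10⁻⁴ × 1.03) = 9.80 m/s
Around a high, pressure-gradient force acts outward with centrifugal, so Coriolis balances both:
fV = (1/ρ)|∂P/∂n| + V²/R  →  V² − fR·V + fR·V_g = 0
With fR = 1.21×10⁻⁴ × 1217×10³ m = 147 m/s:
V = [fR − √((fR)² − 4 fR V_g)]/2 = [147 − √(147² − 4×147×9.8)]/2 = 10.6 m/s
Supergeostrophic (V > V_g = 9.8 m/s), as expected around a high.
Converting: 10.6 m/s × 1.944 = 20.5 knots

20.5 knots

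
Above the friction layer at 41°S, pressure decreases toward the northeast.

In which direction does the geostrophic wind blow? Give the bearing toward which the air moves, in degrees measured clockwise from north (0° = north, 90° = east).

The pressure-gradient force points toward the northeast (bearing 045°).
Geostrophic balance: in the Southern Hemisphere the Coriolis force deflects motion to the left, so the geostrophic wind blows 90° to the left of the pressure-gradient force (low pressure on the right).
Rotating 045° by 90° counterclockwise gives 315° — the wind blows toward the northwest.

315°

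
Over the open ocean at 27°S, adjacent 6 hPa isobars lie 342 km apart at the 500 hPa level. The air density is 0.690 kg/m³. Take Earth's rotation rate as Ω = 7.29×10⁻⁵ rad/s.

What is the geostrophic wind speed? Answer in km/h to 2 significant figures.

Coriolis parameter at 27°S:
f = 2Ω sin φ = 2 × 7.29×10⁻⁵ × sin 27° = 6.62×10⁻⁵ s⁻¹
Pressure gradient: |∂P/∂n| = 600 Pa / 342000 m = 1.75×10⁻³ Pa/m
Geostrophic balance (pressure-gradient force = Coriolis force):
V_g = (1/(fρ)) |∂P/∂n| = 1.75×10⁻³ / (6.62×10⁻⁵ × 0.690) = 38.4 m/s
Converting: 38.4 m/s × 3.6 = 140 km/h

140 km/h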